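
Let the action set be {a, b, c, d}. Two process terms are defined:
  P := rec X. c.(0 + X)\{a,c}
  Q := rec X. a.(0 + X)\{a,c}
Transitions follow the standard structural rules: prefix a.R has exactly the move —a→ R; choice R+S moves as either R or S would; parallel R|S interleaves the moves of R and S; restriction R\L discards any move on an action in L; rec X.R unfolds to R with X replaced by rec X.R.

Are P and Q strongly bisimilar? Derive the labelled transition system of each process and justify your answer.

not bisimilar

Reachable graph of P (2 states):
  m0 = rec X. c.(0 + X)\{a,c} → -c-> m1
  m1 = (0 + (rec X. c.(0 + X)\{a,c}))\{a,c} → ·
Reachable graph of Q (2 states):
  n0 = rec X. a.(0 + X)\{a,c} → -a-> n1
  n1 = (0 + (rec X. a.(0 + X)\{a,c}))\{a,c} → ·
Partition-refinement fixed point:
  B0 = {m0}
  B1 = {m1, n1}
  B2 = {n0}
m0 ∈ B0, n0 ∈ B2 → different blocks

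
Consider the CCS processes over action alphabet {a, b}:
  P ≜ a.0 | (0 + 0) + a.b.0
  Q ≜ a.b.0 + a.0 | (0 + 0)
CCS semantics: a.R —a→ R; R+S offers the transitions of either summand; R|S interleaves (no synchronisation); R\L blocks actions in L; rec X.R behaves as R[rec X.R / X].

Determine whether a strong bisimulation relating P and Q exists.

YES

P's transition system — 4 states:
  u0 = a.0 | (0 + 0) + a.b.0 has moves -a-> u1, -a-> u2
  u1 = 0 | (0 + 0) has moves (no moves)
  u2 = b.0 has moves -b-> u3
  u3 = 0 has moves (no moves)
Q's transition system — 4 states:
  v0 = a.b.0 + a.0 | (0 + 0) has moves -a-> v1, -a-> v2
  v1 = 0 | (0 + 0) has moves (no moves)
  v2 = b.0 has moves -b-> v3
  v3 = 0 has moves (no moves)
Bisimilarity quotient blocks:
  B0 = {u0, v0}
  B1 = {u2, v2}
  B2 = {u1, u3, v1, v3}
u0 ∈ B0, v0 ∈ B0 → same block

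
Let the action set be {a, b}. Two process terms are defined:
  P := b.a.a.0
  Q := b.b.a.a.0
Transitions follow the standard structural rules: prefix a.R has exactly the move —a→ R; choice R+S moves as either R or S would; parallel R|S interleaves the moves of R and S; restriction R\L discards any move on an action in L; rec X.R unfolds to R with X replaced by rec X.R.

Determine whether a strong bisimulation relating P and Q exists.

NO

LTS(P): 4 reachable states
  u0 = b.a.a.0 ⊢ --b--▸ u1
  u1 = a.a.0 ⊢ --a--▸ u2
  u2 = a.0 ⊢ --a--▸ u3
  u3 = 0 ⊢ deadlocked
LTS(Q): 5 reachable states
  v0 = b.b.a.a.0 ⊢ --b--▸ v1
  v1 = b.a.a.0 ⊢ --b--▸ v2
  v2 = a.a.0 ⊢ --a--▸ v3
  v3 = a.0 ⊢ --a--▸ v4
  v4 = 0 ⊢ deadlocked
Coarsest stable partition (strong bisimilarity classes):
  B0 = {u0, v1}
  B1 = {u1, v2}
  B2 = {u2, v3}
  B3 = {u3, v4}
  B4 = {v0}
u0 ∈ B0, v0 ∈ B4 → different blocks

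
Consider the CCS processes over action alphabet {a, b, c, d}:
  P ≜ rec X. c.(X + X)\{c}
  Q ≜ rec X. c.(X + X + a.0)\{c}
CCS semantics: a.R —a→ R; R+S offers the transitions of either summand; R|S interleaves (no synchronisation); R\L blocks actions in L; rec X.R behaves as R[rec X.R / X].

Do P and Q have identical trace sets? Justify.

P's transition system — 2 states:
  m0 = rec X. c.(X + X)\{c} ⊢ --c--▸ m1
  m1 = ((rec X. c.(X + X)\{c}) + (rec X. c.(X + X)\{c}))\{c} ⊢ stopped
Q's transition system — 3 states:
  n0 = rec X. c.(X + X + a.0)\{c} ⊢ --c--▸ n1
  n1 = ((rec X. c.(X + X + a.0)\{c}) + (rec X. c.(X + X + a.0)\{c}) + a.0)\{c} ⊢ --a--▸ n2
  n2 = 0\{c} ⊢ stopped
Run σ = ⟨ca⟩ on Q: start {n0}
  after c @ step 1: {n1}
  after a @ step 2: {n2}
  Q completes σ.
Run σ = ⟨ca⟩ on P: start {m0}
  after c @ step 1: {m1}
  after a @ step 2: ∅  — P cannot continue

NO — witness ⟨ca⟩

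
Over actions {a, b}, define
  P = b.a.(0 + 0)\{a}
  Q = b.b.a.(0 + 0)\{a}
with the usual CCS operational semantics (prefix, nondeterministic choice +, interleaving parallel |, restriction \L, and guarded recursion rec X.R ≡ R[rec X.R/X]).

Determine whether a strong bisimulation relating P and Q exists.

P's transition system — 3 states:
  m0 = b.a.(0 + 0)\{a} → —b→ m1
  m1 = a.(0 + 0)\{a} → —a→ m2
  m2 = (0 + 0)\{a} → ∅
Q's transition system — 4 states:
  n0 = b.b.a.(0 + 0)\{a} → —b→ n1
  n1 = b.a.(0 + 0)\{a} → —b→ n2
  n2 = a.(0 + 0)\{a} → —a→ n3
  n3 = (0 + 0)\{a} → ∅
Bisimilarity quotient blocks:
  B0 = {m0, n1}
  B1 = {m1, n2}
  B2 = {m2, n3}
  B3 = {n0}
m0 ∈ B0, n0 ∈ B3 → different blocks

NO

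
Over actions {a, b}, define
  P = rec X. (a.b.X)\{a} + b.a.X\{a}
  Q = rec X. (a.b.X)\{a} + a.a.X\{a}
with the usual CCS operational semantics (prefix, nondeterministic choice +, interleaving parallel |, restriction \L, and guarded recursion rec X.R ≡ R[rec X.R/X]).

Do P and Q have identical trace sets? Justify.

LTS(P): 4 reachable states
  s0 = rec X. (a.b.X)\{a} + b.a.X\{a} :: ··b··> s1
  s1 = a.(rec X. (a.b.X)\{a} + b.a.X\{a})\{a} :: ··a··> s2
  s2 = (rec X. (a.b.X)\{a} + b.a.X\{a})\{a} :: ··b··> s3
  s3 = (a.(rec X. (a.b.X)\{a} + b.a.X\{a})\{a})\{a} :: ·
LTS(Q): 3 reachable states
  t0 = rec X. (a.b.X)\{a} + a.a.X\{a} :: ··a··> t1
  t1 = a.(rec X. (a.b.X)\{a} + a.a.X\{a})\{a} :: ··a··> t2
  t2 = (rec X. (a.b.X)\{a} + a.a.X\{a})\{a} :: ·
Trace ⟨b⟩ through P, begin at {s0}:
  step 1 (b): {s1}
  P completes σ.
Trace ⟨b⟩ through Q, begin at {t0}:
  step 1 (b): no successor for Q

NO — witness ⟨b⟩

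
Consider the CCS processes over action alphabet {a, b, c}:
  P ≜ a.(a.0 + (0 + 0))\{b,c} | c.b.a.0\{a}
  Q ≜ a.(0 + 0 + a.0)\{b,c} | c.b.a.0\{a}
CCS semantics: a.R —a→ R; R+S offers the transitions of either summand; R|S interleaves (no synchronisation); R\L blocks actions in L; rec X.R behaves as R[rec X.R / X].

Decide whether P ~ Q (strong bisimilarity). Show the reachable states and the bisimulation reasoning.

P's transition system — 12 states:
  m0 = a.(a.0 + (0 + 0))\{b,c} | c.b.a.0\{a} | --a--▸ m1, --c--▸ m2
  m1 = (a.0 + (0 + 0))\{b,c} | c.b.a.0\{a} | --a--▸ m3, --c--▸ m4
  m2 = a.(a.0 + (0 + 0))\{b,c} | b.a.0\{a} | --a--▸ m4, --b--▸ m5
  m3 = 0\{b,c} | c.b.a.0\{a} | --c--▸ m6
  m4 = (a.0 + (0 + 0))\{b,c} | b.a.0\{a} | --a--▸ m6, --b--▸ m7
  m5 = a.(a.0 + (0 + 0))\{b,c} | a.0\{a} | --a--▸ m7, --a--▸ m8
  m6 = 0\{b,c} | b.a.0\{a} | --b--▸ m9
  m7 = (a.0 + (0 + 0))\{b,c} | a.0\{a} | --a--▸ m10, --a--▸ m9
  m8 = a.(a.0 + (0 + 0))\{b,c} | 0\{a} | --a--▸ m10
  m9 = 0\{b,c} | a.0\{a} | --a--▸ m11
  m10 = (a.0 + (0 + 0))\{b,c} | 0\{a} | --a--▸ m11
  m11 = 0\{b,c} | 0\{a} | stopped
Q's transition system — 12 states:
  n0 = a.(0 + 0 + a.0)\{b,c} | c.b.a.0\{a} | --a--▸ n1, --c--▸ n2
  n1 = (0 + 0 + a.0)\{b,c} | c.b.a.0\{a} | --a--▸ n3, --c--▸ n4
  n2 = a.(0 + 0 + a.0)\{b,c} | b.a.0\{a} | --a--▸ n4, --b--▸ n5
  n3 = 0\{b,c} | c.b.a.0\{a} | --c--▸ n6
  n4 = (0 + 0 + a.0)\{b,c} | b.a.0\{a} | --a--▸ n6, --b--▸ n7
  n5 = a.(0 + 0 + a.0)\{b,c} | a.0\{a} | --a--▸ n7, --a--▸ n8
  n6 = 0\{b,c} | b.a.0\{a} | --b--▸ n9
  n7 = (0 + 0 + a.0)\{b,c} | a.0\{a} | --a--▸ n10, --a--▸ n9
  n8 = a.(0 + 0 + a.0)\{b,c} | 0\{a} | --a--▸ n10
  n9 = 0\{b,c} | a.0\{a} | --a--▸ n11
  n10 = (0 + 0 + a.0)\{b,c} | 0\{a} | --a--▸ n11
  n11 = 0\{b,c} | 0\{a} | stopped
Coarsest stable partition (strong bisimilarity classes):
  B0 = {m0, n0}
  B1 = {m2, n2}
  B2 = {m4, n4}
  B3 = {m7, m8, n7, n8}
  B4 = {m10, m9, n10, n9}
  B5 = {m11, n11}
  B6 = {m6, n6}
  B7 = {m5, n5}
  B8 = {m1, n1}
  B9 = {m3, n3}
m0 ∈ B0, n0 ∈ B0 → same block

bisimilar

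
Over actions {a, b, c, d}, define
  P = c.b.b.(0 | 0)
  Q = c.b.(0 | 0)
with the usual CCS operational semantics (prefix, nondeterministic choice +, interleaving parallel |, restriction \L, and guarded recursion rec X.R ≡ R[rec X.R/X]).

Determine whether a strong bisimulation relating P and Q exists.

P's transition system — 4 states:
  u0 = c.b.b.(0 | 0) | —c→ u1
  u1 = b.b.(0 | 0) | —b→ u2
  u2 = b.(0 | 0) | —b→ u3
  u3 = 0 | 0 | (no moves)
Q's transition system — 3 states:
  v0 = c.b.(0 | 0) | —c→ v1
  v1 = b.(0 | 0) | —b→ v2
  v2 = 0 | 0 | (no moves)
Coarsest stable partition (strong bisimilarity classes):
  B0 = {u0}
  B1 = {u1}
  B2 = {u2, v1}
  B3 = {u3, v2}
  B4 = {v0}
u0 ∈ B0, v0 ∈ B4 → different blocks

NO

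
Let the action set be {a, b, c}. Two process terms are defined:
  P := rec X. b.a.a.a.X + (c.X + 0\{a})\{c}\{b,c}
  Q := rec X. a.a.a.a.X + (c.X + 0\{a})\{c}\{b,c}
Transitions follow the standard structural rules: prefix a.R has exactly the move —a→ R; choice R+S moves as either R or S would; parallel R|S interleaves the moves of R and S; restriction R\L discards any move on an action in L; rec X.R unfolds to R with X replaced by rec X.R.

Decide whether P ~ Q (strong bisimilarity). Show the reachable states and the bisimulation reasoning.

P's transition system — 4 states:
  p0 = rec X. b.a.a.a.X + (c.X + 0\{a})\{c}\{b,c} | =b=> p1
  p1 = a.a.a.(rec X. b.a.a.a.X + (c.X + 0\{a})\{c}\{b,c}) | =a=> p2
  p2 = a.a.(rec X. b.a.a.a.X + (c.X + 0\{a})\{c}\{b,c}) | =a=> p3
  p3 = a.(rec X. b.a.a.a.X + (c.X + 0\{a})\{c}\{b,c}) | =a=> p0
Q's transition system — 4 states:
  q0 = rec X. a.a.a.a.X + (c.X + 0\{a})\{c}\{b,c} | =a=> q1
  q1 = a.a.a.(rec X. a.a.a.a.X + (c.X + 0\{a})\{c}\{b,c}) | =a=> q2
  q2 = a.a.(rec X. a.a.a.a.X + (c.X + 0\{a})\{c}\{b,c}) | =a=> q3
  q3 = a.(rec X. a.a.a.a.X + (c.X + 0\{a})\{c}\{b,c}) | =a=> q0
Coarsest stable partition (strong bisimilarity classes):
  B0 = {p0}
  B1 = {p1}
  B2 = {p2}
  B3 = {p3}
  B4 = {q0, q1, q2, q3}
p0 ∈ B0, q0 ∈ B4 → different blocks

not bisimilar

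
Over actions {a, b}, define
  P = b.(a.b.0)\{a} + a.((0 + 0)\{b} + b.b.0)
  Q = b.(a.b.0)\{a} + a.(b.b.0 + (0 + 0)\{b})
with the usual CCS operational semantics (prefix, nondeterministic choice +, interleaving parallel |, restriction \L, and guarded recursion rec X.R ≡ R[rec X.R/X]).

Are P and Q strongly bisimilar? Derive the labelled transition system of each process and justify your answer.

YES

P's transition system — 5 states:
  u0 = b.(a.b.0)\{a} + a.((0 + 0)\{b} + b.b.0) → =a=> u1, =b=> u2
  u1 = (0 + 0)\{b} + b.b.0 → =b=> u3
  u2 = (a.b.0)\{a} → ∅
  u3 = b.0 → =b=> u4
  u4 = 0 → ∅
Q's transition system — 5 states:
  v0 = b.(a.b.0)\{a} + a.(b.b.0 + (0 + 0)\{b}) → =a=> v1, =b=> v2
  v1 = b.b.0 + (0 + 0)\{b} → =b=> v3
  v2 = (a.b.0)\{a} → ∅
  v3 = b.0 → =b=> v4
  v4 = 0 → ∅
Coarsest stable partition (strong bisimilarity classes):
  B0 = {u0, v0}
  B1 = {u2, u4, v2, v4}
  B2 = {u1, v1}
  B3 = {u3, v3}
u0 ∈ B0, v0 ∈ B0 → same block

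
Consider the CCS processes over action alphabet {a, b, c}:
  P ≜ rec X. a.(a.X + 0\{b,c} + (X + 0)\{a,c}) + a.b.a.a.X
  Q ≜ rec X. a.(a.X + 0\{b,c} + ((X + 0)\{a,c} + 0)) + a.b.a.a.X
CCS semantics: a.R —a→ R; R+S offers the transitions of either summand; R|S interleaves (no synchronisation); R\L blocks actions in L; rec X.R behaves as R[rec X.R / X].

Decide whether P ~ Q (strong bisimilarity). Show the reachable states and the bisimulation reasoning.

P ~ Q

LTS(P): 5 reachable states
  p0 = rec X. a.(a.X + 0\{b,c} + (X + 0)\{a,c}) + a.b.a.a.X has moves ··a··> p1, ··a··> p2
  p1 = a.(rec X. a.(a.X + 0\{b,c} + (X + 0)\{a,c}) + a.b.a.a.X) + 0\{b,c} + ((rec X. a.(a.X + 0\{b,c} + (X + 0)\{a,c}) + a.b.a.a.X) + 0)\{a,c} has moves ··a··> p0
  p2 = b.a.a.(rec X. a.(a.X + 0\{b,c} + (X + 0)\{a,c}) + a.b.a.a.X) has moves ··b··> p3
  p3 = a.a.(rec X. a.(a.X + 0\{b,c} + (X + 0)\{a,c}) + a.b.a.a.X) has moves ··a··> p4
  p4 = a.(rec X. a.(a.X + 0\{b,c} + (X + 0)\{a,c}) + a.b.a.a.X) has moves ··a··> p0
LTS(Q): 5 reachable states
  q0 = rec X. a.(a.X + 0\{b,c} + ((X + 0)\{a,c} + 0)) + a.b.a.a.X has moves ··a··> q1, ··a··> q2
  q1 = a.(rec X. a.(a.X + 0\{b,c} + ((X + 0)\{a,c} + 0)) + a.b.a.a.X) + 0\{b,c} + (((rec X. a.(a.X + 0\{b,c} + ((X + 0)\{a,c} + 0)) + a.b.a.a.X) + 0)\{a,c} + 0) has moves ··a··> q0
  q2 = b.a.a.(rec X. a.(a.X + 0\{b,c} + ((X + 0)\{a,c} + 0)) + a.b.a.a.X) has moves ··b··> q3
  q3 = a.a.(rec X. a.(a.X + 0\{b,c} + ((X + 0)\{a,c} + 0)) + a.b.a.a.X) has moves ··a··> q4
  q4 = a.(rec X. a.(a.X + 0\{b,c} + ((X + 0)\{a,c} + 0)) + a.b.a.a.X) has moves ··a··> q0
Partition-refinement fixed point:
  B0 = {p0, q0}
  B1 = {p1, p4, q1, q4}
  B2 = {p2, q2}
  B3 = {p3, q3}
p0 ∈ B0, q0 ∈ B0 → same block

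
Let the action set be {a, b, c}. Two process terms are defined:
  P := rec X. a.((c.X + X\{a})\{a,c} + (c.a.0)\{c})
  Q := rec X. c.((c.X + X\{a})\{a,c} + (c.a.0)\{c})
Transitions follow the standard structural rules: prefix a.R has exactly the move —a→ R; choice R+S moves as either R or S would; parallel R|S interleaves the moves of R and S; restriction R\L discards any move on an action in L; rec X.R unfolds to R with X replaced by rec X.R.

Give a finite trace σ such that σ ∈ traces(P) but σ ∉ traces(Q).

LTS(P): 2 reachable states
  m0 = rec X. a.((c.X + X\{a})\{a,c} + (c.a.0)\{c}) :: =a=> m1
  m1 = (c.(rec X. a.((c.X + X\{a})\{a,c} + (c.a.0)\{c})) + (rec X. a.((c.X + X\{a})\{a,c} + (c.a.0)\{c}))\{a})\{a,c} + (c.a.0)\{c} :: ·
LTS(Q): 2 reachable states
  n0 = rec X. c.((c.X + X\{a})\{a,c} + (c.a.0)\{c}) :: =c=> n1
  n1 = (c.(rec X. c.((c.X + X\{a})\{a,c} + (c.a.0)\{c})) + (rec X. c.((c.X + X\{a})\{a,c} + (c.a.0)\{c}))\{a})\{a,c} + (c.a.0)\{c} :: ·
Trace ⟨a⟩ through P, begin at {m0}:
  [1] a ⇒ {m1}
  P completes σ.
Trace ⟨a⟩ through Q, begin at {n0}:
  [1] a ⇒ ∅  — Q cannot continue

a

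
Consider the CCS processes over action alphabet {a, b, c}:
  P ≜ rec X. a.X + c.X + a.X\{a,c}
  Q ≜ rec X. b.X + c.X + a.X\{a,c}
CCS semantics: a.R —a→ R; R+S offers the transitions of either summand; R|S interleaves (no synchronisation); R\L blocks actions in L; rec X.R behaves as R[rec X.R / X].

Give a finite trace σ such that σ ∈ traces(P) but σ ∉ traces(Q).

aa

LTS(P): 2 reachable states
  s0 = rec X. a.X + c.X + a.X\{a,c} :: ··a··> s0, ··a··> s1, ··c··> s0
  s1 = (rec X. a.X + c.X + a.X\{a,c})\{a,c} :: ·
LTS(Q): 2 reachable states
  t0 = rec X. b.X + c.X + a.X\{a,c} :: ··a··> t1, ··b··> t0, ··c··> t0
  t1 = (rec X. b.X + c.X + a.X\{a,c})\{a,c} :: ··b··> t1
Run σ = ⟨aa⟩ on P: start {s0}
  step 1 (a): {s0, s1}
  step 2 (a): {s0, s1}
  ✓ P
Run σ = ⟨aa⟩ on Q: start {t0}
  step 1 (a): {t1}
  step 2 (a): no successor for Q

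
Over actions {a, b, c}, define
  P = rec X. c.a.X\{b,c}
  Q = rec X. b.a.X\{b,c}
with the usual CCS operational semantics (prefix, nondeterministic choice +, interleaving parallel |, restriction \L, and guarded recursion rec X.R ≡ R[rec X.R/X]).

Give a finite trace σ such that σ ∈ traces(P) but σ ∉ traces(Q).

c

LTS(P): 3 reachable states
  u0 = rec X. c.a.X\{b,c} :: ··c··> u1
  u1 = a.(rec X. c.a.X\{b,c})\{b,c} :: ··a··> u2
  u2 = (rec X. c.a.X\{b,c})\{b,c} :: stopped
LTS(Q): 3 reachable states
  v0 = rec X. b.a.X\{b,c} :: ··b··> v1
  v1 = a.(rec X. b.a.X\{b,c})\{b,c} :: ··a··> v2
  v2 = (rec X. b.a.X\{b,c})\{b,c} :: stopped
Trace ⟨c⟩ through P, begin at {u0}:
  after c @ step 1: {u1}
  P completes σ.
Trace ⟨c⟩ through Q, begin at {v0}:
  after c @ step 1: no successor for Q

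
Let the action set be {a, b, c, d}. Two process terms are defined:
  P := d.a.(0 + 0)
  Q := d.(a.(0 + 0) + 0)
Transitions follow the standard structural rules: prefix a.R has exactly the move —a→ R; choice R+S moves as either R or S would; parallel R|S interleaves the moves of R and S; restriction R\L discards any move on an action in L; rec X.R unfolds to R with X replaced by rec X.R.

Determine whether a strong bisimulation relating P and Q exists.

YES

P's transition system — 3 states:
  p0 = d.a.(0 + 0) | --d--▸ p1
  p1 = a.(0 + 0) | --a--▸ p2
  p2 = 0 + 0 | ·
Q's transition system — 3 states:
  q0 = d.(a.(0 + 0) + 0) | --d--▸ q1
  q1 = a.(0 + 0) + 0 | --a--▸ q2
  q2 = 0 + 0 | ·
Partition-refinement fixed point:
  B0 = {p0, q0}
  B1 = {p1, q1}
  B2 = {p2, q2}
p0 ∈ B0, q0 ∈ B0 → same block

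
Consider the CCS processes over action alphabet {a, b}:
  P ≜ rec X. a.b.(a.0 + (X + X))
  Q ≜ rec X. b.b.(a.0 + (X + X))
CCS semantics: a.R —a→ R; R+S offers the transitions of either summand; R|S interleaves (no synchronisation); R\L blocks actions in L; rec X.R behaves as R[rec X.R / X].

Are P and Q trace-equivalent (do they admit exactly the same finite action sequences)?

NO — witness ⟨a⟩

Reachable graph of P (4 states):
  s0 = rec X. a.b.(a.0 + (X + X)) has moves —a→ s1
  s1 = b.(a.0 + ((rec X. a.b.(a.0 + (X + X))) + (rec X. a.b.(a.0 + (X + X))))) has moves —b→ s2
  s2 = a.0 + ((rec X. a.b.(a.0 + (X + X))) + (rec X. a.b.(a.0 + (X + X)))) has moves —a→ s1, —a→ s3
  s3 = 0 has moves ·
Reachable graph of Q (4 states):
  t0 = rec X. b.b.(a.0 + (X + X)) has moves —b→ t1
  t1 = b.(a.0 + ((rec X. b.b.(a.0 + (X + X))) + (rec X. b.b.(a.0 + (X + X))))) has moves —b→ t2
  t2 = a.0 + ((rec X. b.b.(a.0 + (X + X))) + (rec X. b.b.(a.0 + (X + X)))) has moves —a→ t3, —b→ t1
  t3 = 0 has moves ·
Trace ⟨a⟩ through P, begin at {s0}:
  after a @ step 1: {s1}
  P completes σ.
Trace ⟨a⟩ through Q, begin at {t0}:
  after a @ step 1: no successor for Q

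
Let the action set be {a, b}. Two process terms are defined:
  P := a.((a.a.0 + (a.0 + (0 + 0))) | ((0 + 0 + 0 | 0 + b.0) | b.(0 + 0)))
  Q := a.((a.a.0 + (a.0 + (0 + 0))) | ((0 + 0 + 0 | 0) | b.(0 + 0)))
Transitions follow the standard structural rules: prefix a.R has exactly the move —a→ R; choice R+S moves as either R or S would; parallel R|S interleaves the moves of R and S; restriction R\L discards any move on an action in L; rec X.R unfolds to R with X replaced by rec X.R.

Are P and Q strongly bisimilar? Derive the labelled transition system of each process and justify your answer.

NO

LTS(P): 13 reachable states
  m0 = a.((a.a.0 + (a.0 + (0 + 0))) | ((0 + 0 + 0 | 0 + b.0) | b.(0 + 0))) ⊢ =a=> m1
  m1 = (a.a.0 + (a.0 + (0 + 0))) | ((0 + 0 + 0 | 0 + b.0) | b.(0 + 0)) ⊢ =a=> m2, =a=> m3, =b=> m4, =b=> m5
  m2 = 0 | ((0 + 0 + 0 | 0 + b.0) | b.(0 + 0)) ⊢ =b=> m6, =b=> m7
  m3 = a.0 | ((0 + 0 + 0 | 0 + b.0) | b.(0 + 0)) ⊢ =a=> m2, =b=> m8, =b=> m9
  m4 = (a.a.0 + (a.0 + (0 + 0))) | ((0 + 0 + 0 | 0 + b.0) | (0 + 0)) ⊢ =a=> m6, =a=> m8, =b=> m10
  m5 = (a.a.0 + (a.0 + (0 + 0))) | (0 | b.(0 + 0)) ⊢ =a=> m7, =a=> m9, =b=> m10
  m6 = 0 | ((0 + 0 + 0 | 0 + b.0) | (0 + 0)) ⊢ =b=> m11
  m7 = 0 | (0 | b.(0 + 0)) ⊢ =b=> m11
  m8 = a.0 | ((0 + 0 + 0 | 0 + b.0) | (0 + 0)) ⊢ =a=> m6, =b=> m12
  m9 = a.0 | (0 | b.(0 + 0)) ⊢ =a=> m7, =b=> m12
  m10 = (a.a.0 + (a.0 + (0 + 0))) | (0 | (0 + 0)) ⊢ =a=> m11, =a=> m12
  m11 = 0 | (0 | (0 + 0)) ⊢ (no moves)
  m12 = a.0 | (0 | (0 + 0)) ⊢ =a=> m11
LTS(Q): 7 reachable states
  n0 = a.((a.a.0 + (a.0 + (0 + 0))) | ((0 + 0 + 0 | 0) | b.(0 + 0))) ⊢ =a=> n1
  n1 = (a.a.0 + (a.0 + (0 + 0))) | ((0 + 0 + 0 | 0) | b.(0 + 0)) ⊢ =a=> n2, =a=> n3, =b=> n4
  n2 = 0 | ((0 + 0 + 0 | 0) | b.(0 + 0)) ⊢ =b=> n5
  n3 = a.0 | ((0 + 0 + 0 | 0) | b.(0 + 0)) ⊢ =a=> n2, =b=> n6
  n4 = (a.a.0 + (a.0 + (0 + 0))) | ((0 + 0 + 0 | 0) | (0 + 0)) ⊢ =a=> n5, =a=> n6
  n5 = 0 | ((0 + 0 + 0 | 0) | (0 + 0)) ⊢ (no moves)
  n6 = a.0 | ((0 + 0 + 0 | 0) | (0 + 0)) ⊢ =a=> n5
Bisimilarity quotient blocks:
  B0 = {m0}
  B1 = {m1}
  B2 = {m4, m5, n1}
  B3 = {m6, m7, n2}
  B4 = {m11, n5}
  B5 = {m10, n4}
  B6 = {m12, n6}
  B7 = {m8, m9, n3}
  B8 = {m3}
  B9 = {m2}
  B10 = {n0}
m0 ∈ B0, n0 ∈ B10 → different blocks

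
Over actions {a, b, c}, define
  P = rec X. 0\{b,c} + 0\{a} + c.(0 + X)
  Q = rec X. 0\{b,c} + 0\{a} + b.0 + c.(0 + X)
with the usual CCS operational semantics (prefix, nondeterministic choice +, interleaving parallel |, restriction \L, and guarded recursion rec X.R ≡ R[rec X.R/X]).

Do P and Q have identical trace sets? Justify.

LTS(P): 2 reachable states
  m0 = rec X. 0\{b,c} + 0\{a} + c.(0 + X) ⊢ —c→ m1
  m1 = 0 + (rec X. 0\{b,c} + 0\{a} + c.(0 + X)) ⊢ —c→ m1
LTS(Q): 3 reachable states
  n0 = rec X. 0\{b,c} + 0\{a} + b.0 + c.(0 + X) ⊢ —b→ n1, —c→ n2
  n1 = 0 ⊢ deadlocked
  n2 = 0 + (rec X. 0\{b,c} + 0\{a} + b.0 + c.(0 + X)) ⊢ —b→ n1, —c→ n2
Trace ⟨b⟩ through Q, begin at {n0}:
  after b @ step 1: {n1}
  — Q admits the full trace.
Trace ⟨b⟩ through P, begin at {m0}:
  after b @ step 1: ∅ (P stuck)

traces(P) ≠ traces(Q) — witness ⟨b⟩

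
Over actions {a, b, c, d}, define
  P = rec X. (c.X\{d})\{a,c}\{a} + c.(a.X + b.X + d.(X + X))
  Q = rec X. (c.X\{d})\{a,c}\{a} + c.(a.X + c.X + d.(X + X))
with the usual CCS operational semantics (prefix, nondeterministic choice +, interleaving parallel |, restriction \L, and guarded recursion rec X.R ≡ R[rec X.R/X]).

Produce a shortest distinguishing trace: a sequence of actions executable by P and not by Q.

cb

Reachable graph of P (3 states):
  p0 = rec X. (c.X\{d})\{a,c}\{a} + c.(a.X + b.X + d.(X + X)) → -c-> p1
  p1 = a.(rec X. (c.X\{d})\{a,c}\{a} + c.(a.X + b.X + d.(X + X))) + b.(rec X. (c.X\{d})\{a,c}\{a} + c.(a.X + b.X + d.(X + X))) + d.((rec X. (c.X\{d})\{a,c}\{a} + c.(a.X + b.X + d.(X + X))) + (rec X. (c.X\{d})\{a,c}\{a} + c.(a.X + b.X + d.(X + X)))) → -a-> p0, -b-> p0, -d-> p2
  p2 = (rec X. (c.X\{d})\{a,c}\{a} + c.(a.X + b.X + d.(X + X))) + (rec X. (c.X\{d})\{a,c}\{a} + c.(a.X + b.X + d.(X + X))) → -c-> p1
Reachable graph of Q (3 states):
  q0 = rec X. (c.X\{d})\{a,c}\{a} + c.(a.X + c.X + d.(X + X)) → -c-> q1
  q1 = a.(rec X. (c.X\{d})\{a,c}\{a} + c.(a.X + c.X + d.(X + X))) + c.(rec X. (c.X\{d})\{a,c}\{a} + c.(a.X + c.X + d.(X + X))) + d.((rec X. (c.X\{d})\{a,c}\{a} + c.(a.X + c.X + d.(X + X))) + (rec X. (c.X\{d})\{a,c}\{a} + c.(a.X + c.X + d.(X + X)))) → -a-> q0, -c-> q0, -d-> q2
  q2 = (rec X. (c.X\{d})\{a,c}\{a} + c.(a.X + c.X + d.(X + X))) + (rec X. (c.X\{d})\{a,c}\{a} + c.(a.X + c.X + d.(X + X))) → -c-> q1
Run σ = ⟨cb⟩ on P: start {p0}
  [1] c ⇒ {p1}
  [2] b ⇒ {p0}
  — P admits the full trace.
Run σ = ⟨cb⟩ on Q: start {q0}
  [1] c ⇒ {q1}
  [2] b ⇒ no successor for Q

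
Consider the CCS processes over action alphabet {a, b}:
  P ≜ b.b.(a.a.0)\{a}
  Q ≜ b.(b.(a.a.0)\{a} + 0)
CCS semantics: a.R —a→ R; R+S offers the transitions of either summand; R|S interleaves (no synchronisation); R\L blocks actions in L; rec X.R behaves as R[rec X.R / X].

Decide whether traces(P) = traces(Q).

Reachable graph of P (3 states):
  m0 = b.b.(a.a.0)\{a} | --b--▸ m1
  m1 = b.(a.a.0)\{a} | --b--▸ m2
  m2 = (a.a.0)\{a} | ·
Reachable graph of Q (3 states):
  n0 = b.(b.(a.a.0)\{a} + 0) | --b--▸ n1
  n1 = b.(a.a.0)\{a} + 0 | --b--▸ n2
  n2 = (a.a.0)\{a} | ·
Partition-refinement fixed point:
  B0 = {m0, n0}
  B1 = {m1, n1}
  B2 = {m2, n2}
m0 ∈ B0, n0 ∈ B0 → same block
Bisimilar ⇒ trace-equivalent.

trace-equivalent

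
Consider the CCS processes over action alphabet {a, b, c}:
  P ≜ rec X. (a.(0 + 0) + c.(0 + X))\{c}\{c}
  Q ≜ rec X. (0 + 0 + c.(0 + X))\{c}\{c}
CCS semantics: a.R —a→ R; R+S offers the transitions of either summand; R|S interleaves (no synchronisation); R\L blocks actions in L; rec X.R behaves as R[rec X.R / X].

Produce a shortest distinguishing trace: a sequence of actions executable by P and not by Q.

LTS(P): 2 reachable states
  p0 = rec X. (a.(0 + 0) + c.(0 + X))\{c}\{c} :: =a=> p1
  p1 = (0 + 0)\{c}\{c} :: stopped
LTS(Q): 1 reachable states
  q0 = rec X. (0 + 0 + c.(0 + X))\{c}\{c} :: stopped
Run σ = ⟨a⟩ on P: start {p0}
  [1] a ⇒ {p1}
  P completes σ.
Run σ = ⟨a⟩ on Q: start {q0}
  [1] a ⇒ ∅ (Q stuck)

a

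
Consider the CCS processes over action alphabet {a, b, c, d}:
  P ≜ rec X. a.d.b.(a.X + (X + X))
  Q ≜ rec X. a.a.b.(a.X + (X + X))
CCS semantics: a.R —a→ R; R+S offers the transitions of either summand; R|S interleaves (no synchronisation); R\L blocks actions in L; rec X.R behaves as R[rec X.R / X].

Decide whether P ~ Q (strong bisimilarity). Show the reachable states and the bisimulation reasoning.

P's transition system — 4 states:
  p0 = rec X. a.d.b.(a.X + (X + X)) has moves —a→ p1
  p1 = d.b.(a.(rec X. a.d.b.(a.X + (X + X))) + ((rec X. a.d.b.(a.X + (X + X))) + (rec X. a.d.b.(a.X + (X + X))))) has moves —d→ p2
  p2 = b.(a.(rec X. a.d.b.(a.X + (X + X))) + ((rec X. a.d.b.(a.X + (X + X))) + (rec X. a.d.b.(a.X + (X + X))))) has moves —b→ p3
  p3 = a.(rec X. a.d.b.(a.X + (X + X))) + ((rec X. a.d.b.(a.X + (X + X))) + (rec X. a.d.b.(a.X + (X + X)))) has moves —a→ p0, —a→ p1
Q's transition system — 4 states:
  q0 = rec X. a.a.b.(a.X + (X + X)) has moves —a→ q1
  q1 = a.b.(a.(rec X. a.a.b.(a.X + (X + X))) + ((rec X. a.a.b.(a.X + (X + X))) + (rec X. a.a.b.(a.X + (X + X))))) has moves —a→ q2
  q2 = b.(a.(rec X. a.a.b.(a.X + (X + X))) + ((rec X. a.a.b.(a.X + (X + X))) + (rec X. a.a.b.(a.X + (X + X))))) has moves —b→ q3
  q3 = a.(rec X. a.a.b.(a.X + (X + X))) + ((rec X. a.a.b.(a.X + (X + X))) + (rec X. a.a.b.(a.X + (X + X)))) has moves —a→ q0, —a→ q1
Bisimilarity quotient blocks:
  B0 = {p0}
  B1 = {p1}
  B2 = {p2}
  B3 = {p3}
  B4 = {q0}
  B5 = {q1}
  B6 = {q2}
  B7 = {q3}
p0 ∈ B0, q0 ∈ B4 → different blocks

P ≁ Q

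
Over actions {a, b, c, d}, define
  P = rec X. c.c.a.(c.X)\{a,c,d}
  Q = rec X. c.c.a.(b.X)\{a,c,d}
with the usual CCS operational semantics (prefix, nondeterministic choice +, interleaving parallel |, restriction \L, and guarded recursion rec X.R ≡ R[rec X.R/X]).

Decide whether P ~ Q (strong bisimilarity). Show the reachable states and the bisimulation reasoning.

Reachable graph of P (4 states):
  p0 = rec X. c.c.a.(c.X)\{a,c,d} | ··c··> p1
  p1 = c.a.(c.(rec X. c.c.a.(c.X)\{a,c,d}))\{a,c,d} | ··c··> p2
  p2 = a.(c.(rec X. c.c.a.(c.X)\{a,c,d}))\{a,c,d} | ··a··> p3
  p3 = (c.(rec X. c.c.a.(c.X)\{a,c,d}))\{a,c,d} | (no moves)
Reachable graph of Q (5 states):
  q0 = rec X. c.c.a.(b.X)\{a,c,d} | ··c··> q1
  q1 = c.a.(b.(rec X. c.c.a.(b.X)\{a,c,d}))\{a,c,d} | ··c··> q2
  q2 = a.(b.(rec X. c.c.a.(b.X)\{a,c,d}))\{a,c,d} | ··a··> q3
  q3 = (b.(rec X. c.c.a.(b.X)\{a,c,d}))\{a,c,d} | ··b··> q4
  q4 = (rec X. c.c.a.(b.X)\{a,c,d})\{a,c,d} | (no moves)
Coarsest stable partition (strong bisimilarity classes):
  B0 = {p0}
  B1 = {p1}
  B2 = {p2}
  B3 = {p3, q4}
  B4 = {q0}
  B5 = {q1}
  B6 = {q2}
  B7 = {q3}
p0 ∈ B0, q0 ∈ B4 → different blocks

P ≁ Q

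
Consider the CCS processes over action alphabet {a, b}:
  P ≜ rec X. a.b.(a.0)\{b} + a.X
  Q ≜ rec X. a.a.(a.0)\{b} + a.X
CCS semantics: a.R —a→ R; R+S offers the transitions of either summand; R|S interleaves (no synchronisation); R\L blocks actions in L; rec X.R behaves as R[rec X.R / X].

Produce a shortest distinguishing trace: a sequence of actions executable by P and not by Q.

LTS(P): 4 reachable states
  m0 = rec X. a.b.(a.0)\{b} + a.X :: --a--▸ m0, --a--▸ m1
  m1 = b.(a.0)\{b} :: --b--▸ m2
  m2 = (a.0)\{b} :: --a--▸ m3
  m3 = 0\{b} :: (no moves)
LTS(Q): 4 reachable states
  n0 = rec X. a.a.(a.0)\{b} + a.X :: --a--▸ n0, --a--▸ n1
  n1 = a.(a.0)\{b} :: --a--▸ n2
  n2 = (a.0)\{b} :: --a--▸ n3
  n3 = 0\{b} :: (no moves)
Trace ⟨ab⟩ through P, begin at {m0}:
  [1] a ⇒ {m0, m1}
  [2] b ⇒ {m2}
  — P admits the full trace.
Trace ⟨ab⟩ through Q, begin at {n0}:
  [1] a ⇒ {n0, n1}
  [2] b ⇒ ∅  — Q cannot continue

ab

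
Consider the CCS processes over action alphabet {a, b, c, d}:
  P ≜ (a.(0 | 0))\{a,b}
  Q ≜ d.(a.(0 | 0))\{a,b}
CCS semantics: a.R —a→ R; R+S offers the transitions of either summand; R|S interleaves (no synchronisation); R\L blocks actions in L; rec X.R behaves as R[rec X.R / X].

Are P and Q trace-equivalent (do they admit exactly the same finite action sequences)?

NO — witness ⟨d⟩

LTS(P): 1 reachable states
  s0 = (a.(0 | 0))\{a,b} ⊢ stopped
LTS(Q): 2 reachable states
  t0 = d.(a.(0 | 0))\{a,b} ⊢ —d→ t1
  t1 = (a.(0 | 0))\{a,b} ⊢ stopped
Run σ = ⟨d⟩ on Q: start {t0}
  step 1 (d): {t1}
  Q completes σ.
Run σ = ⟨d⟩ on P: start {s0}
  step 1 (d): ∅  — P cannot continue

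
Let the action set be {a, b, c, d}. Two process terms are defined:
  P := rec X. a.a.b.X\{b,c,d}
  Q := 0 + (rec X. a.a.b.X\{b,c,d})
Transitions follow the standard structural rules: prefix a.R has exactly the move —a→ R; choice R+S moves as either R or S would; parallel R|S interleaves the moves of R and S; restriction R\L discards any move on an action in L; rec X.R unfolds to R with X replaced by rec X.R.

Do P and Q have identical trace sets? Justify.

trace-equivalent

Reachable graph of P (6 states):
  m0 = rec X. a.a.b.X\{b,c,d} :: --a--▸ m1
  m1 = a.b.(rec X. a.a.b.X\{b,c,d})\{b,c,d} :: --a--▸ m2
  m2 = b.(rec X. a.a.b.X\{b,c,d})\{b,c,d} :: --b--▸ m3
  m3 = (rec X. a.a.b.X\{b,c,d})\{b,c,d} :: --a--▸ m4
  m4 = (a.b.(rec X. a.a.b.X\{b,c,d})\{b,c,d})\{b,c,d} :: --a--▸ m5
  m5 = (b.(rec X. a.a.b.X\{b,c,d})\{b,c,d})\{b,c,d} :: ·
Reachable graph of Q (6 states):
  n0 = 0 + (rec X. a.a.b.X\{b,c,d}) :: --a--▸ n1
  n1 = a.b.(rec X. a.a.b.X\{b,c,d})\{b,c,d} :: --a--▸ n2
  n2 = b.(rec X. a.a.b.X\{b,c,d})\{b,c,d} :: --b--▸ n3
  n3 = (rec X. a.a.b.X\{b,c,d})\{b,c,d} :: --a--▸ n4
  n4 = (a.b.(rec X. a.a.b.X\{b,c,d})\{b,c,d})\{b,c,d} :: --a--▸ n5
  n5 = (b.(rec X. a.a.b.X\{b,c,d})\{b,c,d})\{b,c,d} :: ·
Partition-refinement fixed point:
  B0 = {m0, n0}
  B1 = {m1, n1}
  B2 = {m2, n2}
  B3 = {m3, n3}
  B4 = {m4, n4}
  B5 = {m5, n5}
m0 ∈ B0, n0 ∈ B0 → same block
Bisimilar ⇒ trace-equivalent.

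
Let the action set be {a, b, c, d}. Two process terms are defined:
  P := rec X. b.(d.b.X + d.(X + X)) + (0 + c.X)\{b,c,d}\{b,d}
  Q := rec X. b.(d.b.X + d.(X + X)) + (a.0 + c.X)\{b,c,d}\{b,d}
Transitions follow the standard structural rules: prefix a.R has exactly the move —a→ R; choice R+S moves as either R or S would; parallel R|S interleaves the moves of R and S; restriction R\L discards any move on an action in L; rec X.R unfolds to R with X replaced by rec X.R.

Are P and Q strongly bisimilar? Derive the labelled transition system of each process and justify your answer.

LTS(P): 4 reachable states
  s0 = rec X. b.(d.b.X + d.(X + X)) + (0 + c.X)\{b,c,d}\{b,d} :: =b=> s1
  s1 = d.b.(rec X. b.(d.b.X + d.(X + X)) + (0 + c.X)\{b,c,d}\{b,d}) + d.((rec X. b.(d.b.X + d.(X + X)) + (0 + c.X)\{b,c,d}\{b,d}) + (rec X. b.(d.b.X + d.(X + X)) + (0 + c.X)\{b,c,d}\{b,d})) :: =d=> s2, =d=> s3
  s2 = (rec X. b.(d.b.X + d.(X + X)) + (0 + c.X)\{b,c,d}\{b,d}) + (rec X. b.(d.b.X + d.(X + X)) + (0 + c.X)\{b,c,d}\{b,d}) :: =b=> s1
  s3 = b.(rec X. b.(d.b.X + d.(X + X)) + (0 + c.X)\{b,c,d}\{b,d}) :: =b=> s0
LTS(Q): 5 reachable states
  t0 = rec X. b.(d.b.X + d.(X + X)) + (a.0 + c.X)\{b,c,d}\{b,d} :: =a=> t1, =b=> t2
  t1 = 0\{b,c,d}\{b,d} :: ∅
  t2 = d.b.(rec X. b.(d.b.X + d.(X + X)) + (a.0 + c.X)\{b,c,d}\{b,d}) + d.((rec X. b.(d.b.X + d.(X + X)) + (a.0 + c.X)\{b,c,d}\{b,d}) + (rec X. b.(d.b.X + d.(X + X)) + (a.0 + c.X)\{b,c,d}\{b,d})) :: =d=> t3, =d=> t4
  t3 = (rec X. b.(d.b.X + d.(X + X)) + (a.0 + c.X)\{b,c,d}\{b,d}) + (rec X. b.(d.b.X + d.(X + X)) + (a.0 + c.X)\{b,c,d}\{b,d}) :: =a=> t1, =b=> t2
  t4 = b.(rec X. b.(d.b.X + d.(X + X)) + (a.0 + c.X)\{b,c,d}\{b,d}) :: =b=> t0
Bisimilarity quotient blocks:
  B0 = {s0, s2}
  B1 = {s1}
  B2 = {s3}
  B3 = {t0, t3}
  B4 = {t1}
  B5 = {t2}
  B6 = {t4}
s0 ∈ B0, t0 ∈ B3 → different blocks

P ≁ Q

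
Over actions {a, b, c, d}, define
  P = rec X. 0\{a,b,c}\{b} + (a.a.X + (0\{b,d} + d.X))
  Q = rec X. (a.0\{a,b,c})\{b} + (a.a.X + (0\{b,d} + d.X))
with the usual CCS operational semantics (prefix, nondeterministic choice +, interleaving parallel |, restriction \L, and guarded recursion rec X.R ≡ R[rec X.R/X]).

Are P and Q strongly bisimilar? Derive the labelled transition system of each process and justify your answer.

Reachable graph of P (2 states):
  u0 = rec X. 0\{a,b,c}\{b} + (a.a.X + (0\{b,d} + d.X)) | ··a··> u1, ··d··> u0
  u1 = a.(rec X. 0\{a,b,c}\{b} + (a.a.X + (0\{b,d} + d.X))) | ··a··> u0
Reachable graph of Q (3 states):
  v0 = rec X. (a.0\{a,b,c})\{b} + (a.a.X + (0\{b,d} + d.X)) | ··a··> v1, ··a··> v2, ··d··> v0
  v1 = 0\{a,b,c}\{b} | deadlocked
  v2 = a.(rec X. (a.0\{a,b,c})\{b} + (a.a.X + (0\{b,d} + d.X))) | ··a··> v0
Bisimilarity quotient blocks:
  B0 = {u0}
  B1 = {u1}
  B2 = {v0}
  B3 = {v1}
  B4 = {v2}
u0 ∈ B0, v0 ∈ B2 → different blocks

P ≁ Q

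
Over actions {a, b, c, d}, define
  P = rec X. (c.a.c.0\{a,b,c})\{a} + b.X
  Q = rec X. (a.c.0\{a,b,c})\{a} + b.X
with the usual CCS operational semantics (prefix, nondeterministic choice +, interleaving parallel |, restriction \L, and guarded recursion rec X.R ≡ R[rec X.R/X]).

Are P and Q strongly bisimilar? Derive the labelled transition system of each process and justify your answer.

not bisimilar

LTS(P): 2 reachable states
  s0 = rec X. (c.a.c.0\{a,b,c})\{a} + b.X has moves =b=> s0, =c=> s1
  s1 = (a.c.0\{a,b,c})\{a} has moves ·
LTS(Q): 1 reachable states
  t0 = rec X. (a.c.0\{a,b,c})\{a} + b.X has moves =b=> t0
Bisimilarity quotient blocks:
  B0 = {s0}
  B1 = {s1}
  B2 = {t0}
s0 ∈ B0, t0 ∈ B2 → different blocks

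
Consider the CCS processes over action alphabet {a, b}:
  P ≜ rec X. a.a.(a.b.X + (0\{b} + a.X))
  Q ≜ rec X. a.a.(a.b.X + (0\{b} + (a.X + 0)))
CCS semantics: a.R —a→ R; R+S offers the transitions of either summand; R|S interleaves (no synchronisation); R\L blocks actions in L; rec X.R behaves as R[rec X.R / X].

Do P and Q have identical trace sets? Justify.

P's transition system — 4 states:
  m0 = rec X. a.a.(a.b.X + (0\{b} + a.X)) → =a=> m1
  m1 = a.(a.b.(rec X. a.a.(a.b.X + (0\{b} + a.X))) + (0\{b} + a.(rec X. a.a.(a.b.X + (0\{b} + a.X))))) → =a=> m2
  m2 = a.b.(rec X. a.a.(a.b.X + (0\{b} + a.X))) + (0\{b} + a.(rec X. a.a.(a.b.X + (0\{b} + a.X)))) → =a=> m0, =a=> m3
  m3 = b.(rec X. a.a.(a.b.X + (0\{b} + a.X))) → =b=> m0
Q's transition system — 4 states:
  n0 = rec X. a.a.(a.b.X + (0\{b} + (a.X + 0))) → =a=> n1
  n1 = a.(a.b.(rec X. a.a.(a.b.X + (0\{b} + (a.X + 0)))) + (0\{b} + (a.(rec X. a.a.(a.b.X + (0\{b} + (a.X + 0)))) + 0))) → =a=> n2
  n2 = a.b.(rec X. a.a.(a.b.X + (0\{b} + (a.X + 0)))) + (0\{b} + (a.(rec X. a.a.(a.b.X + (0\{b} + (a.X + 0)))) + 0)) → =a=> n0, =a=> n3
  n3 = b.(rec X. a.a.(a.b.X + (0\{b} + (a.X + 0)))) → =b=> n0
Bisimilarity quotient blocks:
  B0 = {m0, n0}
  B1 = {m1, n1}
  B2 = {m2, n2}
  B3 = {m3, n3}
m0 ∈ B0, n0 ∈ B0 → same block
Bisimilar ⇒ trace-equivalent.

traces(P) = traces(Q)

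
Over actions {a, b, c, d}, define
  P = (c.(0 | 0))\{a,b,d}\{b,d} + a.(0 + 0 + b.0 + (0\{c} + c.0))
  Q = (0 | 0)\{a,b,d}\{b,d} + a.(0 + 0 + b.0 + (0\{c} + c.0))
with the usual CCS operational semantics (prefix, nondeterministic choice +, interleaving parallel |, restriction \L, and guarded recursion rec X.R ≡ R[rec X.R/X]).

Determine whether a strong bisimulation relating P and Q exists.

not bisimilar

Reachable graph of P (4 states):
  s0 = (c.(0 | 0))\{a,b,d}\{b,d} + a.(0 + 0 + b.0 + (0\{c} + c.0)) ⊢ --a--▸ s1, --c--▸ s2
  s1 = 0 + 0 + b.0 + (0\{c} + c.0) ⊢ --b--▸ s3, --c--▸ s3
  s2 = (0 | 0)\{a,b,d}\{b,d} ⊢ ·
  s3 = 0 ⊢ ·
Reachable graph of Q (3 states):
  t0 = (0 | 0)\{a,b,d}\{b,d} + a.(0 + 0 + b.0 + (0\{c} + c.0)) ⊢ --a--▸ t1
  t1 = 0 + 0 + b.0 + (0\{c} + c.0) ⊢ --b--▸ t2, --c--▸ t2
  t2 = 0 ⊢ ·
Coarsest stable partition (strong bisimilarity classes):
  B0 = {s0}
  B1 = {s2, s3, t2}
  B2 = {s1, t1}
  B3 = {t0}
s0 ∈ B0, t0 ∈ B3 → different blocks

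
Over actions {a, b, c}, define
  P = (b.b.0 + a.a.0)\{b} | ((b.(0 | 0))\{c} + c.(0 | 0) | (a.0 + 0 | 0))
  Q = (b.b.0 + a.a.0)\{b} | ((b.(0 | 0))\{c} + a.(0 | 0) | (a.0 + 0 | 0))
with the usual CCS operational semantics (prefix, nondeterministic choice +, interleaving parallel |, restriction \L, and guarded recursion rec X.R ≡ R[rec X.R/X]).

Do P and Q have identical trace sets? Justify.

P's transition system — 15 states:
  p0 = (b.b.0 + a.a.0)\{b} | ((b.(0 | 0))\{c} + c.(0 | 0) | (a.0 + 0 | 0)) ⊢ -a-> p1, -a-> p2, -b-> p3, -c-> p4
  p1 = (a.0)\{b} | ((b.(0 | 0))\{c} + c.(0 | 0) | (a.0 + 0 | 0)) ⊢ -a-> p5, -a-> p6, -b-> p7, -c-> p8
  p2 = (b.b.0 + a.a.0)\{b} | (c.(0 | 0) | 0) ⊢ -a-> p5, -c-> p9
  p3 = (b.b.0 + a.a.0)\{b} | (0 | 0)\{c} ⊢ -a-> p7
  p4 = (b.b.0 + a.a.0)\{b} | (0 | 0 | (a.0 + 0 | 0)) ⊢ -a-> p8, -a-> p9
  p5 = (a.0)\{b} | (c.(0 | 0) | 0) ⊢ -a-> p10, -c-> p11
  p6 = 0\{b} | ((b.(0 | 0))\{c} + c.(0 | 0) | (a.0 + 0 | 0)) ⊢ -a-> p10, -b-> p12, -c-> p13
  p7 = (a.0)\{b} | (0 | 0)\{c} ⊢ -a-> p12
  p8 = (a.0)\{b} | (0 | 0 | (a.0 + 0 | 0)) ⊢ -a-> p11, -a-> p13
  p9 = (b.b.0 + a.a.0)\{b} | (0 | 0 | 0) ⊢ -a-> p11
  p10 = 0\{b} | (c.(0 | 0) | 0) ⊢ -c-> p14
  p11 = (a.0)\{b} | (0 | 0 | 0) ⊢ -a-> p14
  p12 = 0\{b} | (0 | 0)\{c} ⊢ ·
  p13 = 0\{b} | (0 | 0 | (a.0 + 0 | 0)) ⊢ -a-> p14
  p14 = 0\{b} | (0 | 0 | 0) ⊢ ·
Q's transition system — 15 states:
  q0 = (b.b.0 + a.a.0)\{b} | ((b.(0 | 0))\{c} + a.(0 | 0) | (a.0 + 0 | 0)) ⊢ -a-> q1, -a-> q2, -a-> q3, -b-> q4
  q1 = (a.0)\{b} | ((b.(0 | 0))\{c} + a.(0 | 0) | (a.0 + 0 | 0)) ⊢ -a-> q5, -a-> q6, -a-> q7, -b-> q8
  q2 = (b.b.0 + a.a.0)\{b} | (0 | 0 | (a.0 + 0 | 0)) ⊢ -a-> q5, -a-> q9
  q3 = (b.b.0 + a.a.0)\{b} | (a.(0 | 0) | 0) ⊢ -a-> q6, -a-> q9
  q4 = (b.b.0 + a.a.0)\{b} | (0 | 0)\{c} ⊢ -a-> q8
  q5 = (a.0)\{b} | (0 | 0 | (a.0 + 0 | 0)) ⊢ -a-> q10, -a-> q11
  q6 = (a.0)\{b} | (a.(0 | 0) | 0) ⊢ -a-> q10, -a-> q12
  q7 = 0\{b} | ((b.(0 | 0))\{c} + a.(0 | 0) | (a.0 + 0 | 0)) ⊢ -a-> q11, -a-> q12, -b-> q13
  q8 = (a.0)\{b} | (0 | 0)\{c} ⊢ -a-> q13
  q9 = (b.b.0 + a.a.0)\{b} | (0 | 0 | 0) ⊢ -a-> q10
  q10 = (a.0)\{b} | (0 | 0 | 0) ⊢ -a-> q14
  q11 = 0\{b} | (0 | 0 | (a.0 + 0 | 0)) ⊢ -a-> q14
  q12 = 0\{b} | (a.(0 | 0) | 0) ⊢ -a-> q14
  q13 = 0\{b} | (0 | 0)\{c} ⊢ ·
  q14 = 0\{b} | (0 | 0 | 0) ⊢ ·
Executing c from P (initial set {p0}):
  after c @ step 1: {p4}
  P completes σ.
Executing c from Q (initial set {q0}):
  after c @ step 1: ∅  — Q cannot continue

traces(P) ≠ traces(Q) — witness ⟨c⟩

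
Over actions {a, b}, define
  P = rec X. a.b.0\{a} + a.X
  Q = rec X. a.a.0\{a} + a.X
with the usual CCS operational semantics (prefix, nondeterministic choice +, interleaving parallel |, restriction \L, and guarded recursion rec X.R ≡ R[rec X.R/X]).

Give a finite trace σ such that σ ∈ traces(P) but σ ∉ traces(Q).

LTS(P): 3 reachable states
  m0 = rec X. a.b.0\{a} + a.X | =a=> m0, =a=> m1
  m1 = b.0\{a} | =b=> m2
  m2 = 0\{a} | ·
LTS(Q): 3 reachable states
  n0 = rec X. a.a.0\{a} + a.X | =a=> n0, =a=> n1
  n1 = a.0\{a} | =a=> n2
  n2 = 0\{a} | ·
Executing ab from P (initial set {m0}):
  step 1 (a): {m0, m1}
  step 2 (b): {m2}
  P completes σ.
Executing ab from Q (initial set {n0}):
  step 1 (a): {n0, n1}
  step 2 (b): ∅ (Q stuck)

ab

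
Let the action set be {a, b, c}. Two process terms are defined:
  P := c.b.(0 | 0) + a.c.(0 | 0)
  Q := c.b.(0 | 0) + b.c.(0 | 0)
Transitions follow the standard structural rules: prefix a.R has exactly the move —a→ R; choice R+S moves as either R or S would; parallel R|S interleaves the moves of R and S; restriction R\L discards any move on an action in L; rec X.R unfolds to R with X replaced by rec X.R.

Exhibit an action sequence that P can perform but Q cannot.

LTS(P): 4 reachable states
  s0 = c.b.(0 | 0) + a.c.(0 | 0) has moves ··a··> s1, ··c··> s2
  s1 = c.(0 | 0) has moves ··c··> s3
  s2 = b.(0 | 0) has moves ··b··> s3
  s3 = 0 | 0 has moves (no moves)
LTS(Q): 4 reachable states
  t0 = c.b.(0 | 0) + b.c.(0 | 0) has moves ··b··> t1, ··c··> t2
  t1 = c.(0 | 0) has moves ··c··> t3
  t2 = b.(0 | 0) has moves ··b··> t3
  t3 = 0 | 0 has moves (no moves)
Trace ⟨a⟩ through P, begin at {s0}:
  [1] a ⇒ {s1}
  ✓ P
Trace ⟨a⟩ through Q, begin at {t0}:
  [1] a ⇒ ∅ (Q stuck)

a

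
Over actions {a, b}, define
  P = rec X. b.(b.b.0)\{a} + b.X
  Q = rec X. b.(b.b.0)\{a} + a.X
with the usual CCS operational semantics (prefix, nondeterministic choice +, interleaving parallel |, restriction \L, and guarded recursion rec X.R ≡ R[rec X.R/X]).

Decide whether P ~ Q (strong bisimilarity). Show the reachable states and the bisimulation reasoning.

P ≁ Q

Reachable graph of P (4 states):
  m0 = rec X. b.(b.b.0)\{a} + b.X :: —b→ m0, —b→ m1
  m1 = (b.b.0)\{a} :: —b→ m2
  m2 = (b.0)\{a} :: —b→ m3
  m3 = 0\{a} :: ∅
Reachable graph of Q (4 states):
  n0 = rec X. b.(b.b.0)\{a} + a.X :: —a→ n0, —b→ n1
  n1 = (b.b.0)\{a} :: —b→ n2
  n2 = (b.0)\{a} :: —b→ n3
  n3 = 0\{a} :: ∅
Partition-refinement fixed point:
  B0 = {m0}
  B1 = {m1, n1}
  B2 = {m2, n2}
  B3 = {m3, n3}
  B4 = {n0}
m0 ∈ B0, n0 ∈ B4 → different blocks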